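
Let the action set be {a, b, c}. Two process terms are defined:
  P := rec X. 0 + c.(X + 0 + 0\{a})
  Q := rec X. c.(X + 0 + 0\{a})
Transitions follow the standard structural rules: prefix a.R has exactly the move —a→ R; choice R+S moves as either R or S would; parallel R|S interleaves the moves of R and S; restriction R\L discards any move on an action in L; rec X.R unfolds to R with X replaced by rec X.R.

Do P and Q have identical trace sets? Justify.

YES

Reachable graph of P (2 states):
  u0 = rec X. 0 + c.(X + 0 + 0\{a}) → --c--▸ u1
  u1 = (rec X. 0 + c.(X + 0 + 0\{a})) + 0 + 0\{a} → --c--▸ u1
Reachable graph of Q (2 states):
  v0 = rec X. c.(X + 0 + 0\{a}) → --c--▸ v1
  v1 = (rec X. c.(X + 0 + 0\{a})) + 0 + 0\{a} → --c--▸ v1
Bisimilarity quotient blocks:
  B0 = {u0, u1, v0, v1}
u0 ∈ B0, v0 ∈ B0 → same block
Bisimilar ⇒ trace-equivalent.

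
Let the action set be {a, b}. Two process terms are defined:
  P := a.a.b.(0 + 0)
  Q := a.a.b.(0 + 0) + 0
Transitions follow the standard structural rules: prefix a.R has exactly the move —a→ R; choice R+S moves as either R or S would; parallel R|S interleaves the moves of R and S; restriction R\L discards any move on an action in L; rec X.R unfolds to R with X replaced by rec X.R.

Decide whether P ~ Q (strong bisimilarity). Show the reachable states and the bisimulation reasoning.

bisimilar

Reachable graph of P (4 states):
  m0 = a.a.b.(0 + 0) → —a→ m1
  m1 = a.b.(0 + 0) → —a→ m2
  m2 = b.(0 + 0) → —b→ m3
  m3 = 0 + 0 → stopped
Reachable graph of Q (4 states):
  n0 = a.a.b.(0 + 0) + 0 → —a→ n1
  n1 = a.b.(0 + 0) → —a→ n2
  n2 = b.(0 + 0) → —b→ n3
  n3 = 0 + 0 → stopped
Coarsest stable partition (strong bisimilarity classes):
  B0 = {m0, n0}
  B1 = {m1, n1}
  B2 = {m2, n2}
  B3 = {m3, n3}
m0 ∈ B0, n0 ∈ B0 → same block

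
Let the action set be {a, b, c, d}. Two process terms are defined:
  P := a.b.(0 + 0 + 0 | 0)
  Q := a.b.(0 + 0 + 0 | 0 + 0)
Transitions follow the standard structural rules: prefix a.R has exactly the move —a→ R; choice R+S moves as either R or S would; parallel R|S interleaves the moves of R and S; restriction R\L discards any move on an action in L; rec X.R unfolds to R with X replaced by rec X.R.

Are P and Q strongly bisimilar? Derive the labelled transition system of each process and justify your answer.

bisimilar

Reachable graph of P (3 states):
  u0 = a.b.(0 + 0 + 0 | 0) has moves =a=> u1
  u1 = b.(0 + 0 + 0 | 0) has moves =b=> u2
  u2 = 0 + 0 + 0 | 0 has moves (no moves)
Reachable graph of Q (3 states):
  v0 = a.b.(0 + 0 + 0 | 0 + 0) has moves =a=> v1
  v1 = b.(0 + 0 + 0 | 0 + 0) has moves =b=> v2
  v2 = 0 + 0 + 0 | 0 + 0 has moves (no moves)
Coarsest stable partition (strong bisimilarity classes):
  B0 = {u0, v0}
  B1 = {u1, v1}
  B2 = {u2, v2}
u0 ∈ B0, v0 ∈ B0 → same block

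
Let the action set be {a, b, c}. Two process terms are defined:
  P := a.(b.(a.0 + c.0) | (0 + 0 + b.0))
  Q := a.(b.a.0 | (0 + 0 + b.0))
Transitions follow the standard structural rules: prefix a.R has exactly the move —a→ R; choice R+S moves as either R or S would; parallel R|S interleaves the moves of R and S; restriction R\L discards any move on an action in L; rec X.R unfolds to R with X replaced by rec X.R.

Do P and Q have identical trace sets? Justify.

traces(P) ≠ traces(Q) — witness ⟨abc⟩

LTS(P): 7 reachable states
  s0 = a.(b.(a.0 + c.0) | (0 + 0 + b.0)) ⊢ —a→ s1
  s1 = b.(a.0 + c.0) | (0 + 0 + b.0) ⊢ —b→ s2, —b→ s3
  s2 = (a.0 + c.0) | (0 + 0 + b.0) ⊢ —a→ s4, —b→ s5, —c→ s4
  s3 = b.(a.0 + c.0) | 0 ⊢ —b→ s5
  s4 = 0 | (0 + 0 + b.0) ⊢ —b→ s6
  s5 = (a.0 + c.0) | 0 ⊢ —a→ s6, —c→ s6
  s6 = 0 | 0 ⊢ ·
LTS(Q): 7 reachable states
  t0 = a.(b.a.0 | (0 + 0 + b.0)) ⊢ —a→ t1
  t1 = b.a.0 | (0 + 0 + b.0) ⊢ —b→ t2, —b→ t3
  t2 = a.0 | (0 + 0 + b.0) ⊢ —a→ t4, —b→ t5
  t3 = b.a.0 | 0 ⊢ —b→ t5
  t4 = 0 | (0 + 0 + b.0) ⊢ —b→ t6
  t5 = a.0 | 0 ⊢ —a→ t6
  t6 = 0 | 0 ⊢ ·
Executing abc from P (initial set {s0}):
  step 1 (a): {s1}
  step 2 (b): {s2, s3}
  step 3 (c): {s4}
  — P admits the full trace.
Executing abc from Q (initial set {t0}):
  step 1 (a): {t1}
  step 2 (b): {t2, t3}
  step 3 (c): no successor for Q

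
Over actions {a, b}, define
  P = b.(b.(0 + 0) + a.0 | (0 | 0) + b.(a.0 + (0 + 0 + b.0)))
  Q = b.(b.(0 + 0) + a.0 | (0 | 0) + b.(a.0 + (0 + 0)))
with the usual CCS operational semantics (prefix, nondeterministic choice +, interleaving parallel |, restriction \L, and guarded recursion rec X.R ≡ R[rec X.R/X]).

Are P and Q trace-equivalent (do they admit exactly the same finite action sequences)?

trace-distinct — witness ⟨bbb⟩

Reachable graph of P (6 states):
  p0 = b.(b.(0 + 0) + a.0 | (0 | 0) + b.(a.0 + (0 + 0 + b.0))) → =b=> p1
  p1 = b.(0 + 0) + a.0 | (0 | 0) + b.(a.0 + (0 + 0 + b.0)) → =a=> p2, =b=> p3, =b=> p4
  p2 = 0 | (0 | 0) → ·
  p3 = 0 + 0 → ·
  p4 = a.0 + (0 + 0 + b.0) → =a=> p5, =b=> p5
  p5 = 0 → ·
Reachable graph of Q (6 states):
  q0 = b.(b.(0 + 0) + a.0 | (0 | 0) + b.(a.0 + (0 + 0))) → =b=> q1
  q1 = b.(0 + 0) + a.0 | (0 | 0) + b.(a.0 + (0 + 0)) → =a=> q2, =b=> q3, =b=> q4
  q2 = 0 | (0 | 0) → ·
  q3 = 0 + 0 → ·
  q4 = a.0 + (0 + 0) → =a=> q5
  q5 = 0 → ·
Executing bbb from P (initial set {p0}):
  [1] b ⇒ {p1}
  [2] b ⇒ {p3, p4}
  [3] b ⇒ {p5}
  P completes σ.
Executing bbb from Q (initial set {q0}):
  [1] b ⇒ {q1}
  [2] b ⇒ {q3, q4}
  [3] b ⇒ no successor for Q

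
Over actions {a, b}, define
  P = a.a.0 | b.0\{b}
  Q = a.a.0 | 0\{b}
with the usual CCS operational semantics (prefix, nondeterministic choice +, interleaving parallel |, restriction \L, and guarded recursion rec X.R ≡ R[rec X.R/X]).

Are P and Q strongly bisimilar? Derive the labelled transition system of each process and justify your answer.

not bisimilar

P's transition system — 6 states:
  m0 = a.a.0 | b.0\{b} ⊢ —a→ m1, —b→ m2
  m1 = a.0 | b.0\{b} ⊢ —a→ m3, —b→ m4
  m2 = a.a.0 | 0\{b} ⊢ —a→ m4
  m3 = 0 | b.0\{b} ⊢ —b→ m5
  m4 = a.0 | 0\{b} ⊢ —a→ m5
  m5 = 0 | 0\{b} ⊢ (no moves)
Q's transition system — 3 states:
  n0 = a.a.0 | 0\{b} ⊢ —a→ n1
  n1 = a.0 | 0\{b} ⊢ —a→ n2
  n2 = 0 | 0\{b} ⊢ (no moves)
Partition-refinement fixed point:
  B0 = {m0}
  B1 = {m2, n0}
  B2 = {m4, n1}
  B3 = {m5, n2}
  B4 = {m1}
  B5 = {m3}
m0 ∈ B0, n0 ∈ B1 → different blocks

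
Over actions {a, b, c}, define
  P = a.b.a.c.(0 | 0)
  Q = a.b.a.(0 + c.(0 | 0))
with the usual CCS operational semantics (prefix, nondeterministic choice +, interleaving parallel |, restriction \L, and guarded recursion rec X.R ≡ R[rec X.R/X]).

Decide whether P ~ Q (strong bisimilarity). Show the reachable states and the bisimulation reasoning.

bisimilar

Reachable graph of P (5 states):
  m0 = a.b.a.c.(0 | 0) :: ··a··> m1
  m1 = b.a.c.(0 | 0) :: ··b··> m2
  m2 = a.c.(0 | 0) :: ··a··> m3
  m3 = c.(0 | 0) :: ··c··> m4
  m4 = 0 | 0 :: deadlocked
Reachable graph of Q (5 states):
  n0 = a.b.a.(0 + c.(0 | 0)) :: ··a··> n1
  n1 = b.a.(0 + c.(0 | 0)) :: ··b··> n2
  n2 = a.(0 + c.(0 | 0)) :: ··a··> n3
  n3 = 0 + c.(0 | 0) :: ··c··> n4
  n4 = 0 | 0 :: deadlocked
Coarsest stable partition (strong bisimilarity classes):
  B0 = {m0, n0}
  B1 = {m1, n1}
  B2 = {m2, n2}
  B3 = {m3, n3}
  B4 = {m4, n4}
m0 ∈ B0, n0 ∈ B0 → same block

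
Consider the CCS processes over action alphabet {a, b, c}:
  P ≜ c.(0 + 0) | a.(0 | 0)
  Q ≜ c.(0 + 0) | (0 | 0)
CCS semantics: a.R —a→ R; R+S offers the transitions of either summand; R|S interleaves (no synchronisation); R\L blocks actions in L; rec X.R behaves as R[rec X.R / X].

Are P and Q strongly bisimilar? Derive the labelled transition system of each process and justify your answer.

LTS(P): 4 reachable states
  s0 = c.(0 + 0) | a.(0 | 0) → =a=> s1, =c=> s2
  s1 = c.(0 + 0) | (0 | 0) → =c=> s3
  s2 = (0 + 0) | a.(0 | 0) → =a=> s3
  s3 = (0 + 0) | (0 | 0) → (no moves)
LTS(Q): 2 reachable states
  t0 = c.(0 + 0) | (0 | 0) → =c=> t1
  t1 = (0 + 0) | (0 | 0) → (no moves)
Partition-refinement fixed point:
  B0 = {s0}
  B1 = {s2}
  B2 = {s3, t1}
  B3 = {s1, t0}
s0 ∈ B0, t0 ∈ B3 → different blocks

P ≁ Q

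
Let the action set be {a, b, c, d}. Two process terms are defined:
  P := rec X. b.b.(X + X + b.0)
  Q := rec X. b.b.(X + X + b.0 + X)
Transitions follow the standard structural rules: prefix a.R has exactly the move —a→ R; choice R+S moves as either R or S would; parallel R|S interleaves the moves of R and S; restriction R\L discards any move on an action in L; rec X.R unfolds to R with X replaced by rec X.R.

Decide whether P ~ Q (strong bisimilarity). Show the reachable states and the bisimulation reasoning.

LTS(P): 4 reachable states
  u0 = rec X. b.b.(X + X + b.0) has moves =b=> u1
  u1 = b.((rec X. b.b.(X + X + b.0)) + (rec X. b.b.(X + X + b.0)) + b.0) has moves =b=> u2
  u2 = (rec X. b.b.(X + X + b.0)) + (rec X. b.b.(X + X + b.0)) + b.0 has moves =b=> u1, =b=> u3
  u3 = 0 has moves (no moves)
LTS(Q): 4 reachable states
  v0 = rec X. b.b.(X + X + b.0 + X) has moves =b=> v1
  v1 = b.((rec X. b.b.(X + X + b.0 + X)) + (rec X. b.b.(X + X + b.0 + X)) + b.0 + (rec X. b.b.(X + X + b.0 + X))) has moves =b=> v2
  v2 = (rec X. b.b.(X + X + b.0 + X)) + (rec X. b.b.(X + X + b.0 + X)) + b.0 + (rec X. b.b.(X + X + b.0 + X)) has moves =b=> v1, =b=> v3
  v3 = 0 has moves (no moves)
Coarsest stable partition (strong bisimilarity classes):
  B0 = {u0, v0}
  B1 = {u1, v1}
  B2 = {u2, v2}
  B3 = {u3, v3}
u0 ∈ B0, v0 ∈ B0 → same block

bisimilar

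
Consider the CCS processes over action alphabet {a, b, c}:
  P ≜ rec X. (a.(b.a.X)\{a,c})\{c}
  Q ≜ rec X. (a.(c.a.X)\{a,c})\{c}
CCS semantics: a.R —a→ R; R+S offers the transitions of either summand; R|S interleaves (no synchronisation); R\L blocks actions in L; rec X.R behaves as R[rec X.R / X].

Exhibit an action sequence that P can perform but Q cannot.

Reachable graph of P (3 states):
  m0 = rec X. (a.(b.a.X)\{a,c})\{c} has moves --a--▸ m1
  m1 = (b.a.(rec X. (a.(b.a.X)\{a,c})\{c}))\{a,c}\{c} has moves --b--▸ m2
  m2 = (a.(rec X. (a.(b.a.X)\{a,c})\{c}))\{a,c}\{c} has moves (no moves)
Reachable graph of Q (2 states):
  n0 = rec X. (a.(c.a.X)\{a,c})\{c} has moves --a--▸ n1
  n1 = (c.a.(rec X. (a.(c.a.X)\{a,c})\{c}))\{a,c}\{c} has moves (no moves)
Trace ⟨ab⟩ through P, begin at {m0}:
  [1] a ⇒ {m1}
  [2] b ⇒ {m2}
  P completes σ.
Trace ⟨ab⟩ through Q, begin at {n0}:
  [1] a ⇒ {n1}
  [2] b ⇒ ∅ (Q stuck)

ab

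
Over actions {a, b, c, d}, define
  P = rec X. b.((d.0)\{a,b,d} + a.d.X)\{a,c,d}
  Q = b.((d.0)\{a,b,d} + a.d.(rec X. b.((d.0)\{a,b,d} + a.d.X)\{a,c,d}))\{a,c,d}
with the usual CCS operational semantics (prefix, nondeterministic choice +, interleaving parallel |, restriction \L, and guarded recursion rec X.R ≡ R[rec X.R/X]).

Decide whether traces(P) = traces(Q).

traces(P) = traces(Q)

P's transition system — 2 states:
  u0 = rec X. b.((d.0)\{a,b,d} + a.d.X)\{a,c,d} ⊢ -b-> u1
  u1 = ((d.0)\{a,b,d} + a.d.(rec X. b.((d.0)\{a,b,d} + a.d.X)\{a,c,d}))\{a,c,d} ⊢ stopped
Q's transition system — 2 states:
  v0 = b.((d.0)\{a,b,d} + a.d.(rec X. b.((d.0)\{a,b,d} + a.d.X)\{a,c,d}))\{a,c,d} ⊢ -b-> v1
  v1 = ((d.0)\{a,b,d} + a.d.(rec X. b.((d.0)\{a,b,d} + a.d.X)\{a,c,d}))\{a,c,d} ⊢ stopped
Partition-refinement fixed point:
  B0 = {u0, v0}
  B1 = {u1, v1}
u0 ∈ B0, v0 ∈ B0 → same block
Bisimilar ⇒ trace-equivalent.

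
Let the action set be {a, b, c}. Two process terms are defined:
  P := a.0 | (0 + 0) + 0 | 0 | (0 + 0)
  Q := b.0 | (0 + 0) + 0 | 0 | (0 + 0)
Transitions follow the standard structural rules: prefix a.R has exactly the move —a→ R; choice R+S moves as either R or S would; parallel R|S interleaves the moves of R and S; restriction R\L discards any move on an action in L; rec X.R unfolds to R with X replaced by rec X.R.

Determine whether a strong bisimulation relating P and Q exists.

Reachable graph of P (2 states):
  p0 = a.0 | (0 + 0) + 0 | 0 | (0 + 0) has moves —a→ p1
  p1 = 0 | (0 + 0) has moves ·
Reachable graph of Q (2 states):
  q0 = b.0 | (0 + 0) + 0 | 0 | (0 + 0) has moves —b→ q1
  q1 = 0 | (0 + 0) has moves ·
Bisimilarity quotient blocks:
  B0 = {p0}
  B1 = {p1, q1}
  B2 = {q0}
p0 ∈ B0, q0 ∈ B2 → different blocks

P ≁ Q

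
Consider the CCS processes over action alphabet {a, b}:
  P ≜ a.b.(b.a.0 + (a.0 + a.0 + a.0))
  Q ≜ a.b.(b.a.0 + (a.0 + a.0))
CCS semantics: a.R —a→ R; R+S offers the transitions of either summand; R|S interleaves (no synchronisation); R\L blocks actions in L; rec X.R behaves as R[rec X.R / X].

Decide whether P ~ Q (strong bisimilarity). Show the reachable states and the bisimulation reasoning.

YES

LTS(P): 5 reachable states
  s0 = a.b.(b.a.0 + (a.0 + a.0 + a.0)) → ··a··> s1
  s1 = b.(b.a.0 + (a.0 + a.0 + a.0)) → ··b··> s2
  s2 = b.a.0 + (a.0 + a.0 + a.0) → ··a··> s3, ··b··> s4
  s3 = 0 → (no moves)
  s4 = a.0 → ··a··> s3
LTS(Q): 5 reachable states
  t0 = a.b.(b.a.0 + (a.0 + a.0)) → ··a··> t1
  t1 = b.(b.a.0 + (a.0 + a.0)) → ··b··> t2
  t2 = b.a.0 + (a.0 + a.0) → ··a··> t3, ··b··> t4
  t3 = 0 → (no moves)
  t4 = a.0 → ··a··> t3
Bisimilarity quotient blocks:
  B0 = {s0, t0}
  B1 = {s1, t1}
  B2 = {s2, t2}
  B3 = {s3, t3}
  B4 = {s4, t4}
s0 ∈ B0, t0 ∈ B0 → same block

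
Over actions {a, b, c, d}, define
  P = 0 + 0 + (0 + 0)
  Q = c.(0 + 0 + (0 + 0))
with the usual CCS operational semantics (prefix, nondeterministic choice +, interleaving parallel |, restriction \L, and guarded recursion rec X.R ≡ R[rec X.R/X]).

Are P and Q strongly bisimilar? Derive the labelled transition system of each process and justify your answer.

LTS(P): 1 reachable states
  s0 = 0 + 0 + (0 + 0) ⊢ stopped
LTS(Q): 2 reachable states
  t0 = c.(0 + 0 + (0 + 0)) ⊢ =c=> t1
  t1 = 0 + 0 + (0 + 0) ⊢ stopped
Coarsest stable partition (strong bisimilarity classes):
  B0 = {s0, t1}
  B1 = {t0}
s0 ∈ B0, t0 ∈ B1 → different blocks

not bisimilar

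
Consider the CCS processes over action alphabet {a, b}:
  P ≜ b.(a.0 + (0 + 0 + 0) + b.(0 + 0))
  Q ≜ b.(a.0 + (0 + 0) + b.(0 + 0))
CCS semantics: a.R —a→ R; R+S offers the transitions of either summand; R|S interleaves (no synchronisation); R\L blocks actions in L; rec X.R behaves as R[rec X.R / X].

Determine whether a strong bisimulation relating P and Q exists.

YES

P's transition system — 4 states:
  s0 = b.(a.0 + (0 + 0 + 0) + b.(0 + 0)) :: —b→ s1
  s1 = a.0 + (0 + 0 + 0) + b.(0 + 0) :: —a→ s2, —b→ s3
  s2 = 0 :: ∅
  s3 = 0 + 0 :: ∅
Q's transition system — 4 states:
  t0 = b.(a.0 + (0 + 0) + b.(0 + 0)) :: —b→ t1
  t1 = a.0 + (0 + 0) + b.(0 + 0) :: —a→ t2, —b→ t3
  t2 = 0 :: ∅
  t3 = 0 + 0 :: ∅
Coarsest stable partition (strong bisimilarity classes):
  B0 = {s0, t0}
  B1 = {s1, t1}
  B2 = {s2, s3, t2, t3}
s0 ∈ B0, t0 ∈ B0 → same block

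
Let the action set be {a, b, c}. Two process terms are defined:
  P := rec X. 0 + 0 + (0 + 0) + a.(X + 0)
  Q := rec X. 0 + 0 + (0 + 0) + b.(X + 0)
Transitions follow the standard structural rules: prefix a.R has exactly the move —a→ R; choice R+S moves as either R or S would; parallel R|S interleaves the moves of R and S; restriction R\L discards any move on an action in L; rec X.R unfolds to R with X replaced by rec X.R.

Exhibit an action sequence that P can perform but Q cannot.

a

P's transition system — 2 states:
  s0 = rec X. 0 + 0 + (0 + 0) + a.(X + 0) ⊢ —a→ s1
  s1 = (rec X. 0 + 0 + (0 + 0) + a.(X + 0)) + 0 ⊢ —a→ s1
Q's transition system — 2 states:
  t0 = rec X. 0 + 0 + (0 + 0) + b.(X + 0) ⊢ —b→ t1
  t1 = (rec X. 0 + 0 + (0 + 0) + b.(X + 0)) + 0 ⊢ —b→ t1
Trace ⟨a⟩ through P, begin at {s0}:
  step 1 (a): {s1}
  P completes σ.
Trace ⟨a⟩ through Q, begin at {t0}:
  step 1 (a): ∅  — Q cannot continue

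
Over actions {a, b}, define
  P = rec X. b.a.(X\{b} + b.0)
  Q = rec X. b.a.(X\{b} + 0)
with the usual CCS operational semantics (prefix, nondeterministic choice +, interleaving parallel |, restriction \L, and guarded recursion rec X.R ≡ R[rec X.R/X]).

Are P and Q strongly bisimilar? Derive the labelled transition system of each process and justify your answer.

not bisimilar

Reachable graph of P (4 states):
  u0 = rec X. b.a.(X\{b} + b.0) ⊢ —b→ u1
  u1 = a.((rec X. b.a.(X\{b} + b.0))\{b} + b.0) ⊢ —a→ u2
  u2 = (rec X. b.a.(X\{b} + b.0))\{b} + b.0 ⊢ —b→ u3
  u3 = 0 ⊢ stopped
Reachable graph of Q (3 states):
  v0 = rec X. b.a.(X\{b} + 0) ⊢ —b→ v1
  v1 = a.((rec X. b.a.(X\{b} + 0))\{b} + 0) ⊢ —a→ v2
  v2 = (rec X. b.a.(X\{b} + 0))\{b} + 0 ⊢ stopped
Partition-refinement fixed point:
  B0 = {u0}
  B1 = {u1}
  B2 = {u2}
  B3 = {u3, v2}
  B4 = {v0}
  B5 = {v1}
u0 ∈ B0, v0 ∈ B4 → different blocks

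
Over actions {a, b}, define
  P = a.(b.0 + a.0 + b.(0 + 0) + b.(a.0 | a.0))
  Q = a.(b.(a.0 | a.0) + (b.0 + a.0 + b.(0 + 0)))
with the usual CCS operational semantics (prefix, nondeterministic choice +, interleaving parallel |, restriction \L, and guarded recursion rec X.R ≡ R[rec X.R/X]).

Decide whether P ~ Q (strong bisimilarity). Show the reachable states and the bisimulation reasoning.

Reachable graph of P (8 states):
  u0 = a.(b.0 + a.0 + b.(0 + 0) + b.(a.0 | a.0)) :: --a--▸ u1
  u1 = b.0 + a.0 + b.(0 + 0) + b.(a.0 | a.0) :: --a--▸ u2, --b--▸ u2, --b--▸ u3, --b--▸ u4
  u2 = 0 :: deadlocked
  u3 = 0 + 0 :: deadlocked
  u4 = a.0 | a.0 :: --a--▸ u5, --a--▸ u6
  u5 = 0 | a.0 :: --a--▸ u7
  u6 = a.0 | 0 :: --a--▸ u7
  u7 = 0 | 0 :: deadlocked
Reachable graph of Q (8 states):
  v0 = a.(b.(a.0 | a.0) + (b.0 + a.0 + b.(0 + 0))) :: --a--▸ v1
  v1 = b.(a.0 | a.0) + (b.0 + a.0 + b.(0 + 0)) :: --a--▸ v2, --b--▸ v2, --b--▸ v3, --b--▸ v4
  v2 = 0 :: deadlocked
  v3 = 0 + 0 :: deadlocked
  v4 = a.0 | a.0 :: --a--▸ v5, --a--▸ v6
  v5 = 0 | a.0 :: --a--▸ v7
  v6 = a.0 | 0 :: --a--▸ v7
  v7 = 0 | 0 :: deadlocked
Bisimilarity quotient blocks:
  B0 = {u0, v0}
  B1 = {u1, v1}
  B2 = {u2, u3, u7, v2, v3, v7}
  B3 = {u4, v4}
  B4 = {u5, u6, v5, v6}
u0 ∈ B0, v0 ∈ B0 → same block

YES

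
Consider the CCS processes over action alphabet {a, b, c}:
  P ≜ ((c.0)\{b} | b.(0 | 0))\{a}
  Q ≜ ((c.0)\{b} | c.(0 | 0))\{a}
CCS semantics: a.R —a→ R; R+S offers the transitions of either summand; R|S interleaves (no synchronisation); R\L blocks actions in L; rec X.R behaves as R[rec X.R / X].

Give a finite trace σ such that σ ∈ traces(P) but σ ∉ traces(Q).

P's transition system — 4 states:
  p0 = ((c.0)\{b} | b.(0 | 0))\{a} ⊢ ··b··> p1, ··c··> p2
  p1 = ((c.0)\{b} | (0 | 0))\{a} ⊢ ··c··> p3
  p2 = (0\{b} | b.(0 | 0))\{a} ⊢ ··b··> p3
  p3 = (0\{b} | (0 | 0))\{a} ⊢ ·
Q's transition system — 4 states:
  q0 = ((c.0)\{b} | c.(0 | 0))\{a} ⊢ ··c··> q1, ··c··> q2
  q1 = ((c.0)\{b} | (0 | 0))\{a} ⊢ ··c··> q3
  q2 = (0\{b} | c.(0 | 0))\{a} ⊢ ··c··> q3
  q3 = (0\{b} | (0 | 0))\{a} ⊢ ·
Run σ = ⟨b⟩ on P: start {p0}
  after b @ step 1: {p1}
  P completes σ.
Run σ = ⟨b⟩ on Q: start {q0}
  after b @ step 1: no successor for Q

b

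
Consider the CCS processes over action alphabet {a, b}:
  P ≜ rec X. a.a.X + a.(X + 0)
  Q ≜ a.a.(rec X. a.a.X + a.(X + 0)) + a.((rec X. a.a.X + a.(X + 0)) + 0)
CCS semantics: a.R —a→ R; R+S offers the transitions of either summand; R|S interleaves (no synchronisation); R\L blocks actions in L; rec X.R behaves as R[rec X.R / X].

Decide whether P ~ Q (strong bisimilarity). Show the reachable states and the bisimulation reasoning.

bisimilar

Reachable graph of P (3 states):
  p0 = rec X. a.a.X + a.(X + 0) ⊢ =a=> p1, =a=> p2
  p1 = (rec X. a.a.X + a.(X + 0)) + 0 ⊢ =a=> p1, =a=> p2
  p2 = a.(rec X. a.a.X + a.(X + 0)) ⊢ =a=> p0
Reachable graph of Q (4 states):
  q0 = a.a.(rec X. a.a.X + a.(X + 0)) + a.((rec X. a.a.X + a.(X + 0)) + 0) ⊢ =a=> q1, =a=> q2
  q1 = (rec X. a.a.X + a.(X + 0)) + 0 ⊢ =a=> q1, =a=> q2
  q2 = a.(rec X. a.a.X + a.(X + 0)) ⊢ =a=> q3
  q3 = rec X. a.a.X + a.(X + 0) ⊢ =a=> q1, =a=> q2
Partition-refinement fixed point:
  B0 = {p0, p1, p2, q0, q1, q2, q3}
p0 ∈ B0, q0 ∈ B0 → same block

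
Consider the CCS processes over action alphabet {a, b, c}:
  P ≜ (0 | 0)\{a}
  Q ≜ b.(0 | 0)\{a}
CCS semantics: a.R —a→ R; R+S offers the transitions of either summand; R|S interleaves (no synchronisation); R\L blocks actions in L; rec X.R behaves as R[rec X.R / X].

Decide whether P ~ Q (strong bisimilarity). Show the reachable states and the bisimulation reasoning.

NO

Reachable graph of P (1 states):
  p0 = (0 | 0)\{a} | ·
Reachable graph of Q (2 states):
  q0 = b.(0 | 0)\{a} | ··b··> q1
  q1 = (0 | 0)\{a} | ·
Bisimilarity quotient blocks:
  B0 = {p0, q1}
  B1 = {q0}
p0 ∈ B0, q0 ∈ B1 → different blocks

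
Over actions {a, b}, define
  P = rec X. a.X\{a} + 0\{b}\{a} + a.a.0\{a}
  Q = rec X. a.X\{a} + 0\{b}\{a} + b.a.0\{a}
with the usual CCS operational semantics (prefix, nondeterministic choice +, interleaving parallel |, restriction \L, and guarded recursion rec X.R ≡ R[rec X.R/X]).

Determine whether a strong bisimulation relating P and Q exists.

P's transition system — 4 states:
  m0 = rec X. a.X\{a} + 0\{b}\{a} + a.a.0\{a} :: =a=> m1, =a=> m2
  m1 = (rec X. a.X\{a} + 0\{b}\{a} + a.a.0\{a})\{a} :: ∅
  m2 = a.0\{a} :: =a=> m3
  m3 = 0\{a} :: ∅
Q's transition system — 5 states:
  n0 = rec X. a.X\{a} + 0\{b}\{a} + b.a.0\{a} :: =a=> n1, =b=> n2
  n1 = (rec X. a.X\{a} + 0\{b}\{a} + b.a.0\{a})\{a} :: =b=> n3
  n2 = a.0\{a} :: =a=> n4
  n3 = (a.0\{a})\{a} :: ∅
  n4 = 0\{a} :: ∅
Bisimilarity quotient blocks:
  B0 = {m0}
  B1 = {m1, m3, n3, n4}
  B2 = {m2, n2}
  B3 = {n0}
  B4 = {n1}
m0 ∈ B0, n0 ∈ B3 → different blocks

not bisimilar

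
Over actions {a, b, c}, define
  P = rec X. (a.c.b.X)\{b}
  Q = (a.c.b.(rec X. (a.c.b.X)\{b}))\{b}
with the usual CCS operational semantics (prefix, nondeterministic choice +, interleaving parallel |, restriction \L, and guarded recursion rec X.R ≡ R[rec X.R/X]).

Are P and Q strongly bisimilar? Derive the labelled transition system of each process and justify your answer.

Reachable graph of P (3 states):
  u0 = rec X. (a.c.b.X)\{b} ⊢ =a=> u1
  u1 = (c.b.(rec X. (a.c.b.X)\{b}))\{b} ⊢ =c=> u2
  u2 = (b.(rec X. (a.c.b.X)\{b}))\{b} ⊢ (no moves)
Reachable graph of Q (3 states):
  v0 = (a.c.b.(rec X. (a.c.b.X)\{b}))\{b} ⊢ =a=> v1
  v1 = (c.b.(rec X. (a.c.b.X)\{b}))\{b} ⊢ =c=> v2
  v2 = (b.(rec X. (a.c.b.X)\{b}))\{b} ⊢ (no moves)
Bisimilarity quotient blocks:
  B0 = {u0, v0}
  B1 = {u1, v1}
  B2 = {u2, v2}
u0 ∈ B0, v0 ∈ B0 → same block

YES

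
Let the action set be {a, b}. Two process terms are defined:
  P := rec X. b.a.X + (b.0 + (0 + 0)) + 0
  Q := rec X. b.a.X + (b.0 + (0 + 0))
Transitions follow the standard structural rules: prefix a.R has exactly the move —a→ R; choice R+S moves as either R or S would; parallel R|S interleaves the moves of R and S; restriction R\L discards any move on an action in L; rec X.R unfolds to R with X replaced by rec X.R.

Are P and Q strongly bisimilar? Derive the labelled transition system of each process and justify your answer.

P's transition system — 3 states:
  m0 = rec X. b.a.X + (b.0 + (0 + 0)) + 0 → ··b··> m1, ··b··> m2
  m1 = 0 → deadlocked
  m2 = a.(rec X. b.a.X + (b.0 + (0 + 0)) + 0) → ··a··> m0
Q's transition system — 3 states:
  n0 = rec X. b.a.X + (b.0 + (0 + 0)) → ··b··> n1, ··b··> n2
  n1 = 0 → deadlocked
  n2 = a.(rec X. b.a.X + (b.0 + (0 + 0))) → ··a··> n0
Bisimilarity quotient blocks:
  B0 = {m0, n0}
  B1 = {m1, n1}
  B2 = {m2, n2}
m0 ∈ B0, n0 ∈ B0 → same block

P ~ Q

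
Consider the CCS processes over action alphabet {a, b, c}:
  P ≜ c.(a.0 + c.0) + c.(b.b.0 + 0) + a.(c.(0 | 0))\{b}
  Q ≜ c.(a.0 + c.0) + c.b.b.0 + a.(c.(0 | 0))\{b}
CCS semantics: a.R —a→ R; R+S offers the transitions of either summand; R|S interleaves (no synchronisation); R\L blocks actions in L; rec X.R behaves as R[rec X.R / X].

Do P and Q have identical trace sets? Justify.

traces(P) = traces(Q)

Reachable graph of P (7 states):
  p0 = c.(a.0 + c.0) + c.(b.b.0 + 0) + a.(c.(0 | 0))\{b} has moves --a--▸ p1, --c--▸ p2, --c--▸ p3
  p1 = (c.(0 | 0))\{b} has moves --c--▸ p4
  p2 = a.0 + c.0 has moves --a--▸ p5, --c--▸ p5
  p3 = b.b.0 + 0 has moves --b--▸ p6
  p4 = (0 | 0)\{b} has moves (no moves)
  p5 = 0 has moves (no moves)
  p6 = b.0 has moves --b--▸ p5
Reachable graph of Q (7 states):
  q0 = c.(a.0 + c.0) + c.b.b.0 + a.(c.(0 | 0))\{b} has moves --a--▸ q1, --c--▸ q2, --c--▸ q3
  q1 = (c.(0 | 0))\{b} has moves --c--▸ q4
  q2 = a.0 + c.0 has moves --a--▸ q5, --c--▸ q5
  q3 = b.b.0 has moves --b--▸ q6
  q4 = (0 | 0)\{b} has moves (no moves)
  q5 = 0 has moves (no moves)
  q6 = b.0 has moves --b--▸ q5
Coarsest stable partition (strong bisimilarity classes):
  B0 = {p0, q0}
  B1 = {p3, q3}
  B2 = {p6, q6}
  B3 = {p4, p5, q4, q5}
  B4 = {p1, q1}
  B5 = {p2, q2}
p0 ∈ B0, q0 ∈ B0 → same block
Bisimilar ⇒ trace-equivalent.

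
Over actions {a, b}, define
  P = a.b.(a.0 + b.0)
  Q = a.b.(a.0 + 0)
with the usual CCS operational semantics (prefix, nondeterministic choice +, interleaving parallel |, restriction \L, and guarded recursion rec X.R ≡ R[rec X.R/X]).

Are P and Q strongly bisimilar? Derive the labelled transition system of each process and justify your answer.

LTS(P): 4 reachable states
  p0 = a.b.(a.0 + b.0) has moves -a-> p1
  p1 = b.(a.0 + b.0) has moves -b-> p2
  p2 = a.0 + b.0 has moves -a-> p3, -b-> p3
  p3 = 0 has moves (no moves)
LTS(Q): 4 reachable states
  q0 = a.b.(a.0 + 0) has moves -a-> q1
  q1 = b.(a.0 + 0) has moves -b-> q2
  q2 = a.0 + 0 has moves -a-> q3
  q3 = 0 has moves (no moves)
Coarsest stable partition (strong bisimilarity classes):
  B0 = {p0}
  B1 = {p1}
  B2 = {p2}
  B3 = {p3, q3}
  B4 = {q0}
  B5 = {q1}
  B6 = {q2}
p0 ∈ B0, q0 ∈ B4 → different blocks

P ≁ Q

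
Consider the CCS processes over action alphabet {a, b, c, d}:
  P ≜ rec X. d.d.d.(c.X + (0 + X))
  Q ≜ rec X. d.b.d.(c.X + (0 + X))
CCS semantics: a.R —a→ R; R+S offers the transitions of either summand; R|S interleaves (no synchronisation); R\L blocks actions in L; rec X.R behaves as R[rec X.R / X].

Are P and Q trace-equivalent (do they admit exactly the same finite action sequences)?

LTS(P): 4 reachable states
  m0 = rec X. d.d.d.(c.X + (0 + X)) :: ··d··> m1
  m1 = d.d.(c.(rec X. d.d.d.(c.X + (0 + X))) + (0 + (rec X. d.d.d.(c.X + (0 + X))))) :: ··d··> m2
  m2 = d.(c.(rec X. d.d.d.(c.X + (0 + X))) + (0 + (rec X. d.d.d.(c.X + (0 + X))))) :: ··d··> m3
  m3 = c.(rec X. d.d.d.(c.X + (0 + X))) + (0 + (rec X. d.d.d.(c.X + (0 + X)))) :: ··c··> m0, ··d··> m1
LTS(Q): 4 reachable states
  n0 = rec X. d.b.d.(c.X + (0 + X)) :: ··d··> n1
  n1 = b.d.(c.(rec X. d.b.d.(c.X + (0 + X))) + (0 + (rec X. d.b.d.(c.X + (0 + X))))) :: ··b··> n2
  n2 = d.(c.(rec X. d.b.d.(c.X + (0 + X))) + (0 + (rec X. d.b.d.(c.X + (0 + X))))) :: ··d··> n3
  n3 = c.(rec X. d.b.d.(c.X + (0 + X))) + (0 + (rec X. d.b.d.(c.X + (0 + X)))) :: ··c··> n0, ··d··> n1
Run σ = ⟨dd⟩ on P: start {m0}
  after d @ step 1: {m1}
  after d @ step 2: {m2}
  P completes σ.
Run σ = ⟨dd⟩ on Q: start {n0}
  after d @ step 1: {n1}
  after d @ step 2: no successor for Q

traces(P) ≠ traces(Q) — witness ⟨dd⟩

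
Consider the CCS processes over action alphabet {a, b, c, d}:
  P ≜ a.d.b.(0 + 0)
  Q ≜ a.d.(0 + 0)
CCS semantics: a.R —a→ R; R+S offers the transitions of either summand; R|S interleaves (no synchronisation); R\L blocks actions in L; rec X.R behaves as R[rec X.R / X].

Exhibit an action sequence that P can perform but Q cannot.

P's transition system — 4 states:
  m0 = a.d.b.(0 + 0) ⊢ ··a··> m1
  m1 = d.b.(0 + 0) ⊢ ··d··> m2
  m2 = b.(0 + 0) ⊢ ··b··> m3
  m3 = 0 + 0 ⊢ ·
Q's transition system — 3 states:
  n0 = a.d.(0 + 0) ⊢ ··a··> n1
  n1 = d.(0 + 0) ⊢ ··d··> n2
  n2 = 0 + 0 ⊢ ·
Executing adb from P (initial set {m0}):
  step 1 (a): {m1}
  step 2 (d): {m2}
  step 3 (b): {m3}
  P completes σ.
Executing adb from Q (initial set {n0}):
  step 1 (a): {n1}
  step 2 (d): {n2}
  step 3 (b): no successor for Q

adb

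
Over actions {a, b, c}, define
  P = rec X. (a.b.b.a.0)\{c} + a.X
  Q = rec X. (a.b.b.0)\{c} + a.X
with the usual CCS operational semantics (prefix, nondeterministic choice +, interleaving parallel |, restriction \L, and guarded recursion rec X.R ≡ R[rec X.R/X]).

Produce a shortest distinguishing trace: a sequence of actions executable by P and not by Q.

Reachable graph of P (5 states):
  m0 = rec X. (a.b.b.a.0)\{c} + a.X → =a=> m0, =a=> m1
  m1 = (b.b.a.0)\{c} → =b=> m2
  m2 = (b.a.0)\{c} → =b=> m3
  m3 = (a.0)\{c} → =a=> m4
  m4 = 0\{c} → ·
Reachable graph of Q (4 states):
  n0 = rec X. (a.b.b.0)\{c} + a.X → =a=> n0, =a=> n1
  n1 = (b.b.0)\{c} → =b=> n2
  n2 = (b.0)\{c} → =b=> n3
  n3 = 0\{c} → ·
Trace ⟨abba⟩ through P, begin at {m0}:
  [1] a ⇒ {m0, m1}
  [2] b ⇒ {m2}
  [3] b ⇒ {m3}
  [4] a ⇒ {m4}
  ✓ P
Trace ⟨abba⟩ through Q, begin at {n0}:
  [1] a ⇒ {n0, n1}
  [2] b ⇒ {n2}
  [3] b ⇒ {n3}
  [4] a ⇒ ∅ (Q stuck)

abba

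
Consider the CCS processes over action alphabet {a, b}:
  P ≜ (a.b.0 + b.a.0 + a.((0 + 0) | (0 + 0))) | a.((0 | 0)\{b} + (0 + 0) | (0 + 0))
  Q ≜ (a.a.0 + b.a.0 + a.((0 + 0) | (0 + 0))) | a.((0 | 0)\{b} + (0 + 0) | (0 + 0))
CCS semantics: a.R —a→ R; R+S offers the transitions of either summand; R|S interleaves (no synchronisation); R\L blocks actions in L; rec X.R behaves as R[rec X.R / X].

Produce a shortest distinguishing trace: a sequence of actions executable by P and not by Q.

P's transition system — 10 states:
  u0 = (a.b.0 + b.a.0 + a.((0 + 0) | (0 + 0))) | a.((0 | 0)\{b} + (0 + 0) | (0 + 0)) → ··a··> u1, ··a··> u2, ··a··> u3, ··b··> u4
  u1 = (0 + 0) | (0 + 0) | a.((0 | 0)\{b} + (0 + 0) | (0 + 0)) → ··a··> u5
  u2 = (a.b.0 + b.a.0 + a.((0 + 0) | (0 + 0))) | ((0 | 0)\{b} + (0 + 0) | (0 + 0)) → ··a··> u5, ··a··> u6, ··b··> u7
  u3 = b.0 | a.((0 | 0)\{b} + (0 + 0) | (0 + 0)) → ··a··> u6, ··b··> u8
  u4 = a.0 | a.((0 | 0)\{b} + (0 + 0) | (0 + 0)) → ··a··> u7, ··a··> u8
  u5 = (0 + 0) | (0 + 0) | ((0 | 0)\{b} + (0 + 0) | (0 + 0)) → deadlocked
  u6 = b.0 | ((0 | 0)\{b} + (0 + 0) | (0 + 0)) → ··b··> u9
  u7 = a.0 | ((0 | 0)\{b} + (0 + 0) | (0 + 0)) → ··a··> u9
  u8 = 0 | a.((0 | 0)\{b} + (0 + 0) | (0 + 0)) → ··a··> u9
  u9 = 0 | ((0 | 0)\{b} + (0 + 0) | (0 + 0)) → deadlocked
Q's transition system — 8 states:
  v0 = (a.a.0 + b.a.0 + a.((0 + 0) | (0 + 0))) | a.((0 | 0)\{b} + (0 + 0) | (0 + 0)) → ··a··> v1, ··a··> v2, ··a··> v3, ··b··> v3
  v1 = (0 + 0) | (0 + 0) | a.((0 | 0)\{b} + (0 + 0) | (0 + 0)) → ··a··> v4
  v2 = (a.a.0 + b.a.0 + a.((0 + 0) | (0 + 0))) | ((0 | 0)\{b} + (0 + 0) | (0 + 0)) → ··a··> v4, ··a··> v5, ··b··> v5
  v3 = a.0 | a.((0 | 0)\{b} + (0 + 0) | (0 + 0)) → ··a··> v5, ··a··> v6
  v4 = (0 + 0) | (0 + 0) | ((0 | 0)\{b} + (0 + 0) | (0 + 0)) → deadlocked
  v5 = a.0 | ((0 | 0)\{b} + (0 + 0) | (0 + 0)) → ··a··> v7
  v6 = 0 | a.((0 | 0)\{b} + (0 + 0) | (0 + 0)) → ··a··> v7
  v7 = 0 | ((0 | 0)\{b} + (0 + 0) | (0 + 0)) → deadlocked
Run σ = ⟨aab⟩ on P: start {u0}
  step 1 (a): {u1, u2, u3}
  step 2 (a): {u5, u6}
  step 3 (b): {u9}
  ✓ P
Run σ = ⟨aab⟩ on Q: start {v0}
  step 1 (a): {v1, v2, v3}
  step 2 (a): {v4, v5, v6}
  step 3 (b): ∅ (Q stuck)

aab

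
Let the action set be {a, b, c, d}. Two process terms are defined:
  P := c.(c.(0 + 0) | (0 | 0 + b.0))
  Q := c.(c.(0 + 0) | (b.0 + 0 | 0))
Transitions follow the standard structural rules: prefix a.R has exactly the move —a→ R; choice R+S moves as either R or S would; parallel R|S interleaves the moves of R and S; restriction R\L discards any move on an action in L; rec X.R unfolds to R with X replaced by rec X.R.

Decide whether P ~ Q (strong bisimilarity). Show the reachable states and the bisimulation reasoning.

YES

LTS(P): 5 reachable states
  u0 = c.(c.(0 + 0) | (0 | 0 + b.0)) | —c→ u1
  u1 = c.(0 + 0) | (0 | 0 + b.0) | —b→ u2, —c→ u3
  u2 = c.(0 + 0) | 0 | —c→ u4
  u3 = (0 + 0) | (0 | 0 + b.0) | —b→ u4
  u4 = (0 + 0) | 0 | ∅
LTS(Q): 5 reachable states
  v0 = c.(c.(0 + 0) | (b.0 + 0 | 0)) | —c→ v1
  v1 = c.(0 + 0) | (b.0 + 0 | 0) | —b→ v2, —c→ v3
  v2 = c.(0 + 0) | 0 | —c→ v4
  v3 = (0 + 0) | (b.0 + 0 | 0) | —b→ v4
  v4 = (0 + 0) | 0 | ∅
Partition-refinement fixed point:
  B0 = {u0, v0}
  B1 = {u1, v1}
  B2 = {u2, v2}
  B3 = {u4, v4}
  B4 = {u3, v3}
u0 ∈ B0, v0 ∈ B0 → same block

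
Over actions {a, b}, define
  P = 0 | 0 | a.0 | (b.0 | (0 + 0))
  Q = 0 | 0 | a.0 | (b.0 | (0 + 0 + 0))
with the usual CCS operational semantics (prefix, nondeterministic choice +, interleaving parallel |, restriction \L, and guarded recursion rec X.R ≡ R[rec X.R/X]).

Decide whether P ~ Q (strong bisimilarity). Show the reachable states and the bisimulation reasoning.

YES

LTS(P): 4 reachable states
  p0 = 0 | 0 | a.0 | (b.0 | (0 + 0)) has moves —a→ p1, —b→ p2
  p1 = 0 | 0 | 0 | (b.0 | (0 + 0)) has moves —b→ p3
  p2 = 0 | 0 | a.0 | (0 | (0 + 0)) has moves —a→ p3
  p3 = 0 | 0 | 0 | (0 | (0 + 0)) has moves deadlocked
LTS(Q): 4 reachable states
  q0 = 0 | 0 | a.0 | (b.0 | (0 + 0 + 0)) has moves —a→ q1, —b→ q2
  q1 = 0 | 0 | 0 | (b.0 | (0 + 0 + 0)) has moves —b→ q3
  q2 = 0 | 0 | a.0 | (0 | (0 + 0 + 0)) has moves —a→ q3
  q3 = 0 | 0 | 0 | (0 | (0 + 0 + 0)) has moves deadlocked
Coarsest stable partition (strong bisimilarity classes):
  B0 = {p0, q0}
  B1 = {p1, q1}
  B2 = {p3, q3}
  B3 = {p2, q2}
p0 ∈ B0, q0 ∈ B0 → same block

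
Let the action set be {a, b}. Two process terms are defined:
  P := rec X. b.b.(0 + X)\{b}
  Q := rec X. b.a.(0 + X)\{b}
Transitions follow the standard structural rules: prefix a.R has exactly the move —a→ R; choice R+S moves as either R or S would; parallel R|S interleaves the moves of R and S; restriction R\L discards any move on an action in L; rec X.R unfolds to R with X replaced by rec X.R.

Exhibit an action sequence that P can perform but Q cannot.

bb

LTS(P): 3 reachable states
  s0 = rec X. b.b.(0 + X)\{b} :: -b-> s1
  s1 = b.(0 + (rec X. b.b.(0 + X)\{b}))\{b} :: -b-> s2
  s2 = (0 + (rec X. b.b.(0 + X)\{b}))\{b} :: stopped
LTS(Q): 3 reachable states
  t0 = rec X. b.a.(0 + X)\{b} :: -b-> t1
  t1 = a.(0 + (rec X. b.a.(0 + X)\{b}))\{b} :: -a-> t2
  t2 = (0 + (rec X. b.a.(0 + X)\{b}))\{b} :: stopped
Trace ⟨bb⟩ through P, begin at {s0}:
  step 1 (b): {s1}
  step 2 (b): {s2}
  ✓ P
Trace ⟨bb⟩ through Q, begin at {t0}:
  step 1 (b): {t1}
  step 2 (b): ∅ (Q stuck)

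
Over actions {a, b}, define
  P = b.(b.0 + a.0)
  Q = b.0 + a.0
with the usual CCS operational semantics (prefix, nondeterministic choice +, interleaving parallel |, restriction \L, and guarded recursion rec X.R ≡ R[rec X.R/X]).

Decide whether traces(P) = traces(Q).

P's transition system — 3 states:
  s0 = b.(b.0 + a.0) → =b=> s1
  s1 = b.0 + a.0 → =a=> s2, =b=> s2
  s2 = 0 → deadlocked
Q's transition system — 2 states:
  t0 = b.0 + a.0 → =a=> t1, =b=> t1
  t1 = 0 → deadlocked
Trace ⟨ba⟩ through P, begin at {s0}:
  after b @ step 1: {s1}
  after a @ step 2: {s2}
  ✓ P
Trace ⟨ba⟩ through Q, begin at {t0}:
  after b @ step 1: {t1}
  after a @ step 2: ∅  — Q cannot continue

traces(P) ≠ traces(Q) — witness ⟨ba⟩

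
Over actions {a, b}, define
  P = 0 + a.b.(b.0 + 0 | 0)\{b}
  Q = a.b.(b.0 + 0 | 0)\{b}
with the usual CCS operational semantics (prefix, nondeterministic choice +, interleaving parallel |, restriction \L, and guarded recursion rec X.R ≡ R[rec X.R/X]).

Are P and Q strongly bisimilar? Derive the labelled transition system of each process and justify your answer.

LTS(P): 3 reachable states
  p0 = 0 + a.b.(b.0 + 0 | 0)\{b} → —a→ p1
  p1 = b.(b.0 + 0 | 0)\{b} → —b→ p2
  p2 = (b.0 + 0 | 0)\{b} → deadlocked
LTS(Q): 3 reachable states
  q0 = a.b.(b.0 + 0 | 0)\{b} → —a→ q1
  q1 = b.(b.0 + 0 | 0)\{b} → —b→ q2
  q2 = (b.0 + 0 | 0)\{b} → deadlocked
Coarsest stable partition (strong bisimilarity classes):
  B0 = {p0, q0}
  B1 = {p1, q1}
  B2 = {p2, q2}
p0 ∈ B0, q0 ∈ B0 → same block

YES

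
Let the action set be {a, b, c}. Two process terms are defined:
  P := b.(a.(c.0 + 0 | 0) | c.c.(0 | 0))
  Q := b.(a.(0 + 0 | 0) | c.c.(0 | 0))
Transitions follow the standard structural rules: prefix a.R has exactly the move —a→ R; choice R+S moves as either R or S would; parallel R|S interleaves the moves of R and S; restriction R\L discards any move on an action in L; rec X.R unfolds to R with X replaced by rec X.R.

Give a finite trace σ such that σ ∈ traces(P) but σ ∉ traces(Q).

baccc

Reachable graph of P (10 states):
  m0 = b.(a.(c.0 + 0 | 0) | c.c.(0 | 0)) has moves --b--▸ m1
  m1 = a.(c.0 + 0 | 0) | c.c.(0 | 0) has moves --a--▸ m2, --c--▸ m3
  m2 = (c.0 + 0 | 0) | c.c.(0 | 0) has moves --c--▸ m4, --c--▸ m5
  m3 = a.(c.0 + 0 | 0) | c.(0 | 0) has moves --a--▸ m4, --c--▸ m6
  m4 = (c.0 + 0 | 0) | c.(0 | 0) has moves --c--▸ m7, --c--▸ m8
  m5 = 0 | c.c.(0 | 0) has moves --c--▸ m8
  m6 = a.(c.0 + 0 | 0) | (0 | 0) has moves --a--▸ m7
  m7 = (c.0 + 0 | 0) | (0 | 0) has moves --c--▸ m9
  m8 = 0 | c.(0 | 0) has moves --c--▸ m9
  m9 = 0 | (0 | 0) has moves ·
Reachable graph of Q (7 states):
  n0 = b.(a.(0 + 0 | 0) | c.c.(0 | 0)) has moves --b--▸ n1
  n1 = a.(0 + 0 | 0) | c.c.(0 | 0) has moves --a--▸ n2, --c--▸ n3
  n2 = (0 + 0 | 0) | c.c.(0 | 0) has moves --c--▸ n4
  n3 = a.(0 + 0 | 0) | c.(0 | 0) has moves --a--▸ n4, --c--▸ n5
  n4 = (0 + 0 | 0) | c.(0 | 0) has moves --c--▸ n6
  n5 = a.(0 + 0 | 0) | (0 | 0) has moves --a--▸ n6
  n6 = (0 + 0 | 0) | (0 | 0) has moves ·
Trace ⟨baccc⟩ through P, begin at {m0}:
  [1] b ⇒ {m1}
  [2] a ⇒ {m2}
  [3] c ⇒ {m4, m5}
  [4] c ⇒ {m7, m8}
  [5] c ⇒ {m9}
  P completes σ.
Trace ⟨baccc⟩ through Q, begin at {n0}:
  [1] b ⇒ {n1}
  [2] a ⇒ {n2}
  [3] c ⇒ {n4}
  [4] c ⇒ {n6}
  [5] c ⇒ ∅  — Q cannot continue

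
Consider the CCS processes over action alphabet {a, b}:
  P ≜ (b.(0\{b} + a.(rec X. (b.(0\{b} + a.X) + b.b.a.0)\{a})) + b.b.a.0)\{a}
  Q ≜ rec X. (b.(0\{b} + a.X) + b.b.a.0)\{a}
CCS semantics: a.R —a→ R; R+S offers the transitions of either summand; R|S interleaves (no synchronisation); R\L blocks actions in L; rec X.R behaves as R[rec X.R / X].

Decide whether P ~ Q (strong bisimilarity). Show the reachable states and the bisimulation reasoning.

LTS(P): 4 reachable states
  s0 = (b.(0\{b} + a.(rec X. (b.(0\{b} + a.X) + b.b.a.0)\{a})) + b.b.a.0)\{a} → -b-> s1, -b-> s2
  s1 = (0\{b} + a.(rec X. (b.(0\{b} + a.X) + b.b.a.0)\{a}))\{a} → stopped
  s2 = (b.a.0)\{a} → -b-> s3
  s3 = (a.0)\{a} → stopped
LTS(Q): 4 reachable states
  t0 = rec X. (b.(0\{b} + a.X) + b.b.a.0)\{a} → -b-> t1, -b-> t2
  t1 = (0\{b} + a.(rec X. (b.(0\{b} + a.X) + b.b.a.0)\{a}))\{a} → stopped
  t2 = (b.a.0)\{a} → -b-> t3
  t3 = (a.0)\{a} → stopped
Partition-refinement fixed point:
  B0 = {s0, t0}
  B1 = {s2, t2}
  B2 = {s1, s3, t1, t3}
s0 ∈ B0, t0 ∈ B0 → same block

YES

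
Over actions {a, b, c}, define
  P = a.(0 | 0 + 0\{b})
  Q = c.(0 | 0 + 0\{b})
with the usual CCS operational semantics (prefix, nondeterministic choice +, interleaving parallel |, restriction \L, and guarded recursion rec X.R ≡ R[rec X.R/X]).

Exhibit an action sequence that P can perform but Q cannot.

LTS(P): 2 reachable states
  m0 = a.(0 | 0 + 0\{b}) | ··a··> m1
  m1 = 0 | 0 + 0\{b} | (no moves)
LTS(Q): 2 reachable states
  n0 = c.(0 | 0 + 0\{b}) | ··c··> n1
  n1 = 0 | 0 + 0\{b} | (no moves)
Executing a from P (initial set {m0}):
  [1] a ⇒ {m1}
  — P admits the full trace.
Executing a from Q (initial set {n0}):
  [1] a ⇒ ∅  — Q cannot continue

a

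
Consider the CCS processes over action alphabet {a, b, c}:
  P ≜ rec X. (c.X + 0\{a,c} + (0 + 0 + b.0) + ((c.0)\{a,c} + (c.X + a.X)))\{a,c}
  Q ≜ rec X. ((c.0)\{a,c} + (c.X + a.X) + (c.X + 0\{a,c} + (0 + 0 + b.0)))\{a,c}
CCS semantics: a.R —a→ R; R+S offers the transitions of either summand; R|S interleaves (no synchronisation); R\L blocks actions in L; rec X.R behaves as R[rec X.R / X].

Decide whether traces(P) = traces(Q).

YES

LTS(P): 2 reachable states
  p0 = rec X. (c.X + 0\{a,c} + (0 + 0 + b.0) + ((c.0)\{a,c} + (c.X + a.X)))\{a,c} → -b-> p1
  p1 = 0\{a,c} → stopped
LTS(Q): 2 reachable states
  q0 = rec X. ((c.0)\{a,c} + (c.X + a.X) + (c.X + 0\{a,c} + (0 + 0 + b.0)))\{a,c} → -b-> q1
  q1 = 0\{a,c} → stopped
Bisimilarity quotient blocks:
  B0 = {p0, q0}
  B1 = {p1, q1}
p0 ∈ B0, q0 ∈ B0 → same block
Bisimilar ⇒ trace-equivalent.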